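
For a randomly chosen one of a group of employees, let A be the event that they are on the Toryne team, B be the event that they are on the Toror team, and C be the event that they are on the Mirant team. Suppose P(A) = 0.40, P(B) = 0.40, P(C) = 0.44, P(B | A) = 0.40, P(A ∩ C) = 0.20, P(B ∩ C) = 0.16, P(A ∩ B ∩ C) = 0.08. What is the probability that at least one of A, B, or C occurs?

0.80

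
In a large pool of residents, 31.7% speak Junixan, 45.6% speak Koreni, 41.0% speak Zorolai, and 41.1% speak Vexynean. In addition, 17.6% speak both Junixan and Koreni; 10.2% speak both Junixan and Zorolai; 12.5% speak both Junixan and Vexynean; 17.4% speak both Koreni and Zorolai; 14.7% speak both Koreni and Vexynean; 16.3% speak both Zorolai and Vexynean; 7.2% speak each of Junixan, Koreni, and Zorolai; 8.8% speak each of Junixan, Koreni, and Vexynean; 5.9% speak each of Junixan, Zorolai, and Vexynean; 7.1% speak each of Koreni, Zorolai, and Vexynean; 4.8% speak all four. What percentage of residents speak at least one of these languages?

94.9%

P(at least one) = 31.7 + 45.6 + 41.0 + 41.1 − 17.6 − 10.2 − 12.5 − 17.4 − 14.7 − 16.3 + 7.2 + 8.8 + 5.9 + 7.1 − 4.8 = 94.9%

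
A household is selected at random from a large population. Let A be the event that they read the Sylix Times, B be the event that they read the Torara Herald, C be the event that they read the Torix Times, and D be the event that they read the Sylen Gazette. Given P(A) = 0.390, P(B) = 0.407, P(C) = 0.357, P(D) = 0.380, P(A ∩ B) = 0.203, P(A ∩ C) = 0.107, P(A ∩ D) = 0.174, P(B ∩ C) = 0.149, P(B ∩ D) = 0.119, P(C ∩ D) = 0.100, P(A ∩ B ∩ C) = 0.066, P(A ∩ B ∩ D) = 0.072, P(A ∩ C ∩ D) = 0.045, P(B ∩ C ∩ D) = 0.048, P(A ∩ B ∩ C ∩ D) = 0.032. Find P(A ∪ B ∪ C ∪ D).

0.881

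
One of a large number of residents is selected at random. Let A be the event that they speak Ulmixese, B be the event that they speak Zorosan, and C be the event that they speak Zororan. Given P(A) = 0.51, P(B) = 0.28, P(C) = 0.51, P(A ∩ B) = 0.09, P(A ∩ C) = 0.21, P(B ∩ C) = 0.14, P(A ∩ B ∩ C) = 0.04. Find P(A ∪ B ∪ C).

By inclusion–exclusion:
P(A ∪ B ∪ C) = 0.51 + 0.28 + 0.51 − 0.09 − 0.21 − 0.14 + 0.04 = 0.90

0.90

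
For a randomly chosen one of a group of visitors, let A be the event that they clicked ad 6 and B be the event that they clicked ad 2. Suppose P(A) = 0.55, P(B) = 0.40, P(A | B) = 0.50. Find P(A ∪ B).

0.75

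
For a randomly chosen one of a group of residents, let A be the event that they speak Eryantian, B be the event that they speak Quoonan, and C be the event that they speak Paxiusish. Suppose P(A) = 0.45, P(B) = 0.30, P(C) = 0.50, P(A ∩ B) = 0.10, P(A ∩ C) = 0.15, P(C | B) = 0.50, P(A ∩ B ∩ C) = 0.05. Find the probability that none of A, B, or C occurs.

0.10

P(B ∩ C) = P(B)·P(C|B) = 0.30 × 0.50 = 0.15
By inclusion-exclusion,
P(A ∪ B ∪ C) = 0.45 + 0.30 + 0.50 − 0.10 − 0.15 − 0.15 + 0.05 = 0.90
P(none) = 1 − 0.90 = 0.10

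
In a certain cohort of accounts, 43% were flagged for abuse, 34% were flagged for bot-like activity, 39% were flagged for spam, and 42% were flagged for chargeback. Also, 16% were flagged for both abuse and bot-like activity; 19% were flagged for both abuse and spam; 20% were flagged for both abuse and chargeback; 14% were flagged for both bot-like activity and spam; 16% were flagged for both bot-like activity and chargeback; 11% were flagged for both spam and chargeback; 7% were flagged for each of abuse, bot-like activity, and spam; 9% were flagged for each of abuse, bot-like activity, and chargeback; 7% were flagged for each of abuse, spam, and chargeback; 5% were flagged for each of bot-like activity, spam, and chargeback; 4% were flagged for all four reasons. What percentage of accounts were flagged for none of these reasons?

14%

P(at least one) = 43 + 34 + 39 + 42 − 16 − 19 − 20 − 14 − 16 − 11 + 7 + 9 + 7 + 5 − 4 = 86%
P(none) = 100% − 86% = 14%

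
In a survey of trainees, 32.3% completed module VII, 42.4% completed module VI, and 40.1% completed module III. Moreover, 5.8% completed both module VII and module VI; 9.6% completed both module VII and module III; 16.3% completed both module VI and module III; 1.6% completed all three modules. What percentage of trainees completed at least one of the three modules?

By inclusion-exclusion,
P(union) = 32.3 + 42.4 + 40.1 − 5.8 − 9.6 − 16.3 + 1.6 = 84.7%

84.7%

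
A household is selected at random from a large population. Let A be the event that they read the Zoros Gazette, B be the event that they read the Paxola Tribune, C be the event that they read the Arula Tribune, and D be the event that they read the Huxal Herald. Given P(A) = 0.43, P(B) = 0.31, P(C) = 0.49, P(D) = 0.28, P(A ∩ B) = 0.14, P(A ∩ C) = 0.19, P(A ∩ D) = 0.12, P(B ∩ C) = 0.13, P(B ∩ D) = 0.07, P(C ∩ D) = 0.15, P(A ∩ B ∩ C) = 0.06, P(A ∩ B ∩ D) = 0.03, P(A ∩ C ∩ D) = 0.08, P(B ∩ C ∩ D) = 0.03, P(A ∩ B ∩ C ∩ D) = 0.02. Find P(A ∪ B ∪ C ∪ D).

By inclusion-exclusion,
P(A ∪ B ∪ C ∪ D) = 0.43 + 0.31 + 0.49 + 0.28 − 0.14 − 0.19 − 0.12 − 0.13 − 0.07 − 0.15 + 0.06 + 0.03 + 0.08 + 0.03 − 0.02 = 0.89

0.89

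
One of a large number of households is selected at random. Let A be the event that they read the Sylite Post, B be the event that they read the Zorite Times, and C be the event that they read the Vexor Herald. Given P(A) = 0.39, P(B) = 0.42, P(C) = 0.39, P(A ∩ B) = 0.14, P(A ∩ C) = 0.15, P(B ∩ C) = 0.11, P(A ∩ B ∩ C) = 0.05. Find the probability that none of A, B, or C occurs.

Inclusion–exclusion gives
P(A ∪ B ∪ C) = 0.39 + 0.42 + 0.39 − 0.14 − 0.15 − 0.11 + 0.05 = 0.85
P(none) = 1 − 0.85 = 0.15

0.15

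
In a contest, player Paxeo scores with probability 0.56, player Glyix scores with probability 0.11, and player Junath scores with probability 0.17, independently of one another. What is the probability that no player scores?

0.325028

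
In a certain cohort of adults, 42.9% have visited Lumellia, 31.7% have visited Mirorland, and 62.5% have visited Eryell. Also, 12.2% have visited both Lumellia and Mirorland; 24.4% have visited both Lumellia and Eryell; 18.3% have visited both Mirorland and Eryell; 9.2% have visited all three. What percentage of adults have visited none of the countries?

8.6%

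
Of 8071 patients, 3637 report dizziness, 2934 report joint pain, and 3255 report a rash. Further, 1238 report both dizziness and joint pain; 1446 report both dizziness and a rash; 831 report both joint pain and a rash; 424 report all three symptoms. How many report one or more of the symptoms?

6735

|union| = 3637 + 2934 + 3255 − 1238 − 1446 − 831 + 424 = 6735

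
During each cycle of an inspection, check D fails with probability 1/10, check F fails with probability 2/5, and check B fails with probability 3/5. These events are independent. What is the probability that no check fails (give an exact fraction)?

P(none) = (1 − 1/10) × (1 − 2/5) × (1 − 3/5) = 9/10 × 3/5 × 2/5 = 27/125

27/125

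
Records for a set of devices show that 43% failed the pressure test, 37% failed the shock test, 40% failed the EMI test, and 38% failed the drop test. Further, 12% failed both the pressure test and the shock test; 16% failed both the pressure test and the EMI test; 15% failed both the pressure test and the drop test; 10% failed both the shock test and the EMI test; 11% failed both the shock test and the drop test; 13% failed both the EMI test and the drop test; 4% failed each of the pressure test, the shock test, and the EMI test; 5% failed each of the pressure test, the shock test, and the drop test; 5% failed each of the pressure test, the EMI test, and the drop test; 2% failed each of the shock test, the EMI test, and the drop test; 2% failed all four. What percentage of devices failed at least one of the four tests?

Using inclusion–exclusion:
P(at least one) = 43 + 37 + 40 + 38 − 12 − 16 − 15 − 10 − 11 − 13 + 4 + 5 + 5 + 2 − 2 = 95%

95%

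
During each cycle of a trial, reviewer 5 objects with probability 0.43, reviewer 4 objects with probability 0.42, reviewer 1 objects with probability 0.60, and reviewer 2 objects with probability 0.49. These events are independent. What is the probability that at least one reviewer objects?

0.9325576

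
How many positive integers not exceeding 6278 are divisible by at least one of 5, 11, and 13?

2062

Inclusion–exclusion gives
1255 + 570 + 482 − 114 − 96 − 43 + 8 = 2062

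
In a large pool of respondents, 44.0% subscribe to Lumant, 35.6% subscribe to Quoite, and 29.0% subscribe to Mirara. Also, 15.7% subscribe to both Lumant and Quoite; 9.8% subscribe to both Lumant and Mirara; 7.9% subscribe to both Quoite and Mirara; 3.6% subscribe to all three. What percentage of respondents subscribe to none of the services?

21.2%

Using inclusion–exclusion:
P(union) = 44.0 + 35.6 + 29.0 − 15.7 − 9.8 − 7.9 + 3.6 = 78.8%
P(none) = 100% − 78.8% = 21.2%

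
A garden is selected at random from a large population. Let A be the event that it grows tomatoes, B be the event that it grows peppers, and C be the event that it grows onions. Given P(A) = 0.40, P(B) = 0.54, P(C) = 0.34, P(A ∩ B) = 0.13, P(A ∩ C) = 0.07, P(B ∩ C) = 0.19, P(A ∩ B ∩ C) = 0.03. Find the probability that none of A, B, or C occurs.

P(A ∪ B ∪ C) = 0.40 + 0.54 + 0.34 − 0.13 − 0.07 − 0.19 + 0.03 = 0.92
P(none) = 1 − 0.92 = 0.08

0.08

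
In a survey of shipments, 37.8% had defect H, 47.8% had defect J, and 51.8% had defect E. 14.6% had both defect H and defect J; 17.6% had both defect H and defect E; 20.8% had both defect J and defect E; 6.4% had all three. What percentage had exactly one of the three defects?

Using the inclusion–exclusion count for exactly one event:
P(exactly one) = 37.8 + 47.8 + 51.8 − 2·14.6 − 2·17.6 − 2·20.8 + 3·6.4 = 50.6%

50.6%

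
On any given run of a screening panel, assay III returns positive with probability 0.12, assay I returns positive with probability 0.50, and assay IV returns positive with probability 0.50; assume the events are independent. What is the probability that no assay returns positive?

0.22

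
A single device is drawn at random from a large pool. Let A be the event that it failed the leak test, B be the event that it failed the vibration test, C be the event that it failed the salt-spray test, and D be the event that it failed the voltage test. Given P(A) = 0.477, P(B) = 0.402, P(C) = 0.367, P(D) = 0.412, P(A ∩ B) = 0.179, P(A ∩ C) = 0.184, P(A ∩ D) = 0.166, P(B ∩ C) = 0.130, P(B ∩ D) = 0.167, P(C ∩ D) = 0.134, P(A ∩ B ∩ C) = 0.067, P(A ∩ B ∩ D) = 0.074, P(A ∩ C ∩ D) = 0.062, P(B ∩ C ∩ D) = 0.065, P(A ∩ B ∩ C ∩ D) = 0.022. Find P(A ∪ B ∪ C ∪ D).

By inclusion-exclusion,
P(A ∪ B ∪ C ∪ D) = 0.477 + 0.402 + 0.367 + 0.412 − 0.179 − 0.184 − 0.166 − 0.130 − 0.167 − 0.134 + 0.067 + 0.074 + 0.062 + 0.065 − 0.022 = 0.944

0.944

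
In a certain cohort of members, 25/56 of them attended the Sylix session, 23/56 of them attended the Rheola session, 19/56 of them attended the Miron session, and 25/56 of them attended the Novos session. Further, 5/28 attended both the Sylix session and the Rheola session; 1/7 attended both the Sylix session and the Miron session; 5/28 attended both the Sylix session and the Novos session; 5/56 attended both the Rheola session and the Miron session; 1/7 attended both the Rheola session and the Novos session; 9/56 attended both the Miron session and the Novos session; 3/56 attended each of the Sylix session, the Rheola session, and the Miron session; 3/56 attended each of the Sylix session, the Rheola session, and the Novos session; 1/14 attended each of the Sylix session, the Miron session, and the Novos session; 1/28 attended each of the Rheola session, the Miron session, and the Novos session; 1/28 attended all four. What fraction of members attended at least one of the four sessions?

13/14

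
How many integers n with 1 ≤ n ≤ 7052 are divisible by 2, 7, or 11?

By inclusion–exclusion:
floor(7052/2) + floor(7052/7) + floor(7052/11) − floor(7052/14) − floor(7052/22) − floor(7052/77) + floor(7052/154) = 3526 + 1007 + 641 − 503 − 320 − 91 + 45 = 4305

4305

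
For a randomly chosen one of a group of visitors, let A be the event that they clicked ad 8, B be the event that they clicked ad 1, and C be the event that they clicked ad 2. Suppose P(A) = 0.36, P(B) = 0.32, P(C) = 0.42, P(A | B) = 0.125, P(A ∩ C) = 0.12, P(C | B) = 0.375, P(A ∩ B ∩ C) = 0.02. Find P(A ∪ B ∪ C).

0.84

P(A ∩ B) = P(B)·P(A|B) = 0.32 × 0.125 = 0.04
P(B ∩ C) = P(B)·P(C|B) = 0.32 × 0.375 = 0.12
By inclusion–exclusion:
P(A ∪ B ∪ C) = 0.36 + 0.32 + 0.42 − 0.04 − 0.12 − 0.12 + 0.02 = 0.84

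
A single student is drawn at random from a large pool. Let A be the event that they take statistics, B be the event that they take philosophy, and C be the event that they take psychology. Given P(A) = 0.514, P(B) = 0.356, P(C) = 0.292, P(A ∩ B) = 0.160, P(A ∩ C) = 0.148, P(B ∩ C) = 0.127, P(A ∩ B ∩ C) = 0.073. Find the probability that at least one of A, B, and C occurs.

0.800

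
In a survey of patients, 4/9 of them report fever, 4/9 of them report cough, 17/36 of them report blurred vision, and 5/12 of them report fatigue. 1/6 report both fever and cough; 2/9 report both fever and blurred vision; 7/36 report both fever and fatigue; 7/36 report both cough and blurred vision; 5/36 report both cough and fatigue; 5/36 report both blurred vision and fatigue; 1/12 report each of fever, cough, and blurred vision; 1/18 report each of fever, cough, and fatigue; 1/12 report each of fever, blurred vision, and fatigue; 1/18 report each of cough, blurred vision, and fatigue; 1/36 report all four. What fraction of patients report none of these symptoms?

1/36

Using inclusion–exclusion:
P(union) = 4/9 + 4/9 + 17/36 + 5/12 − 1/6 − 2/9 − 7/36 − 7/36 − 5/36 − 5/36 + 1/12 + 1/18 + 1/12 + 1/18 − 1/36 = 35/36
P(none) = 1 − 35/36 = 1/36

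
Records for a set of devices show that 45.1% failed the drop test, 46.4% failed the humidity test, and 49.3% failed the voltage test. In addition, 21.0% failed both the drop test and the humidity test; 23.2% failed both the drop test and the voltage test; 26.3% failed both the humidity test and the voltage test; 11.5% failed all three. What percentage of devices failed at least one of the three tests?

81.8%

By inclusion–exclusion:
P(≥1) = 45.1 + 46.4 + 49.3 − 21.0 − 23.2 − 26.3 + 11.5 = 81.8%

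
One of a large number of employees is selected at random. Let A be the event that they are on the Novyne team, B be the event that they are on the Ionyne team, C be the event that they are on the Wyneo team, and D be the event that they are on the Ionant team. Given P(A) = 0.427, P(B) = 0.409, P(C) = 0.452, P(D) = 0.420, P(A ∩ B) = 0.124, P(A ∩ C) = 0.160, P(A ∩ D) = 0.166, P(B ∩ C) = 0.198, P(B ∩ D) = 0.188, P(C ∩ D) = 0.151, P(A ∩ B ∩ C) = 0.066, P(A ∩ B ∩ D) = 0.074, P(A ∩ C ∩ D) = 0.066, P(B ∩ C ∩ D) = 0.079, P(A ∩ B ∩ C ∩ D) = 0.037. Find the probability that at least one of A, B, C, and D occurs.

0.969

P(A ∪ B ∪ C ∪ D) = 0.427 + 0.409 + 0.452 + 0.420 − 0.124 − 0.160 − 0.166 − 0.198 − 0.188 − 0.151 + 0.066 + 0.074 + 0.066 + 0.079 − 0.037 = 0.969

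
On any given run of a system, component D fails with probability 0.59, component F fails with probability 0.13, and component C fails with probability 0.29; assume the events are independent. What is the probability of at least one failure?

Since the events are independent, P(none) is the product of the individual non-occurrence probabilities.
P(none) = (1 − 0.59) × (1 − 0.13) × (1 − 0.29) = 0.41 × 0.87 × 0.71 = 0.253257
P(at least one) = 1 − 0.253257 = 0.746743

0.746743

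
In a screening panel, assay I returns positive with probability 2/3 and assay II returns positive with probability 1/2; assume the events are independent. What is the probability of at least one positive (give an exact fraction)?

5/6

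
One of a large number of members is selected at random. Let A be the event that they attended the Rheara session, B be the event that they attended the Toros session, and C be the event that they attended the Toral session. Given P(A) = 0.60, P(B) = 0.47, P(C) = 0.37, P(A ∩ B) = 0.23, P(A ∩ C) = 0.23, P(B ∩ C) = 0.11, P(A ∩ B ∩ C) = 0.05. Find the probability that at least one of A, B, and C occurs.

By inclusion-exclusion,
P(A ∪ B ∪ C) = 0.60 + 0.47 + 0.37 − 0.23 − 0.23 − 0.11 + 0.05 = 0.92

0.92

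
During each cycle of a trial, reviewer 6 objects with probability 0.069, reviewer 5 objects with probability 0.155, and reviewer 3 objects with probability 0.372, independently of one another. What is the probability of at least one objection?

P(none) = (1 − 0.069) × (1 − 0.155) × (1 − 0.372) = 0.931 × 0.845 × 0.628 = 0.49404446
P(at least one) = 1 − 0.49404446 = 0.50595554

0.50595554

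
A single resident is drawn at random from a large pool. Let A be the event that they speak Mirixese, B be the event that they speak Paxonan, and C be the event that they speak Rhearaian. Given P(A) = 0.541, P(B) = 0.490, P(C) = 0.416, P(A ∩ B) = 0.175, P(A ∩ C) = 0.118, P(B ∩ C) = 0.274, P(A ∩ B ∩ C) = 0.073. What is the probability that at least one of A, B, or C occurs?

P(A ∪ B ∪ C) = 0.541 + 0.490 + 0.416 − 0.175 − 0.118 − 0.274 + 0.073 = 0.953

0.953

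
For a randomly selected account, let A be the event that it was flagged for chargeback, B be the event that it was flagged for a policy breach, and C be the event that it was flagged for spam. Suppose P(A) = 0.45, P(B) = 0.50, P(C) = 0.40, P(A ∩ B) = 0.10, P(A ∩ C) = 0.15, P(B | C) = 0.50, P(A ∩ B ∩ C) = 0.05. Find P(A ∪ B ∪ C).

0.95

P(B ∩ C) = P(C)·P(B|C) = 0.40 × 0.50 = 0.20
P(A ∪ B ∪ C) = 0.45 + 0.50 + 0.40 − 0.10 − 0.15 − 0.20 + 0.05 = 0.95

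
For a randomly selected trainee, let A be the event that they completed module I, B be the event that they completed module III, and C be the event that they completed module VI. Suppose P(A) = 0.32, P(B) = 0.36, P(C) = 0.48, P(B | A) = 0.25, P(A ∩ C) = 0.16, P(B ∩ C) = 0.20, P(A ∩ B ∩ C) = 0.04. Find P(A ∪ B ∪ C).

P(A ∩ B) = P(A)·P(B|A) = 0.32 × 0.25 = 0.08
P(A ∪ B ∪ C) = 0.32 + 0.36 + 0.48 − 0.08 − 0.16 − 0.20 + 0.04 = 0.76

0.76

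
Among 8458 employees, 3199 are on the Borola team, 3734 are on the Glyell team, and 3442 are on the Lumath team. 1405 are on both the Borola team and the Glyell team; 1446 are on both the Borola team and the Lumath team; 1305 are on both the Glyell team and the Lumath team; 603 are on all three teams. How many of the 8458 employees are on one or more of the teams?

6822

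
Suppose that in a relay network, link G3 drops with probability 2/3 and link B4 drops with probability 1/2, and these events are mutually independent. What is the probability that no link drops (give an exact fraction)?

1/6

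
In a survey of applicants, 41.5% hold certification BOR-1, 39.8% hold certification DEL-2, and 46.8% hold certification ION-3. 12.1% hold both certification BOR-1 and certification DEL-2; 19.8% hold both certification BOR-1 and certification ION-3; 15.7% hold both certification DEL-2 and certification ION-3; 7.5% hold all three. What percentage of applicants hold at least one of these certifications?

P(at least one) = 41.5 + 39.8 + 46.8 − 12.1 − 19.8 − 15.7 + 7.5 = 88.0%

88.0%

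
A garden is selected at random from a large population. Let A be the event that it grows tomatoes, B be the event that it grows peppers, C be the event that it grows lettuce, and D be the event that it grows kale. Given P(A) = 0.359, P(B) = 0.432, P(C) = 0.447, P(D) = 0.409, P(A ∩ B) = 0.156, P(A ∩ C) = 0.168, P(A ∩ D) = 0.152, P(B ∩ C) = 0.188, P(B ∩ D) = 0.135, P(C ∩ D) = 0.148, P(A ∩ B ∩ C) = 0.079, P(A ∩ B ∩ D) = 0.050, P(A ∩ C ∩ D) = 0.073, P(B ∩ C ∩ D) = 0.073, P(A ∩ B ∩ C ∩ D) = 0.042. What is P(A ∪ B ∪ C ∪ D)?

0.933

P(A ∪ B ∪ C ∪ D) = 0.359 + 0.432 + 0.447 + 0.409 − 0.156 − 0.168 − 0.152 − 0.188 − 0.135 − 0.148 + 0.079 + 0.050 + 0.073 + 0.073 − 0.042 = 0.933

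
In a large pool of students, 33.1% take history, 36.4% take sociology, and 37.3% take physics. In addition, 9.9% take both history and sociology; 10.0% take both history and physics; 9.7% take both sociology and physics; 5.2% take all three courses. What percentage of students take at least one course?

82.4%

Apply inclusion-exclusion:
P(≥1) = 33.1 + 36.4 + 37.3 − 9.9 − 10.0 − 9.7 + 5.2 = 82.4%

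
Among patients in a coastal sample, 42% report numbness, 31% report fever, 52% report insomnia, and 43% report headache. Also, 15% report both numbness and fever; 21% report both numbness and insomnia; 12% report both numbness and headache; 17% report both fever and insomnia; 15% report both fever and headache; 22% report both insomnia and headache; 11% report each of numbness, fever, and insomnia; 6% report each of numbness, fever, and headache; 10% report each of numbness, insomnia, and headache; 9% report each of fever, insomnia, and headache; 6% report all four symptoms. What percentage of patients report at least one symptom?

By inclusion-exclusion,
P(≥1) = 42 + 31 + 52 + 43 − 15 − 21 − 12 − 17 − 15 − 22 + 11 + 6 + 10 + 9 − 6 = 96%

96%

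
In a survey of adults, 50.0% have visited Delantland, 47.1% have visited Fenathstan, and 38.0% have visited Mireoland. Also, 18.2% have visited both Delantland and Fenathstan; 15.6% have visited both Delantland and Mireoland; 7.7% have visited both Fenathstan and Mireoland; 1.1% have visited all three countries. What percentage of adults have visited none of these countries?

5.3%

P(≥1) = 50.0 + 47.1 + 38.0 − 18.2 − 15.6 − 7.7 + 1.1 = 94.7%
P(none) = 100% − 94.7% = 5.3%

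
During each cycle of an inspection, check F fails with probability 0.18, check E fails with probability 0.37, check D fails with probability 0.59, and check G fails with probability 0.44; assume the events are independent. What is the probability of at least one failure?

0.88138864

P(none) = (1 − 0.18) × (1 − 0.37) × (1 − 0.59) × (1 − 0.44) = 0.82 × 0.63 × 0.41 × 0.56 = 0.11861136
P(at least one) = 1 − 0.11861136 = 0.88138864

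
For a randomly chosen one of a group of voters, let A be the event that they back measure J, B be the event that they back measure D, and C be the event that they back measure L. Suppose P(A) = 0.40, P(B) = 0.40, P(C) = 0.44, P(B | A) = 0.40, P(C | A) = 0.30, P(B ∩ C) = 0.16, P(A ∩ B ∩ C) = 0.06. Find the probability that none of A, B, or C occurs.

P(A ∩ B) = P(A)·P(B|A) = 0.40 × 0.40 = 0.16
P(A ∩ C) = P(A)·P(C|A) = 0.40 × 0.30 = 0.12
P(A ∪ B ∪ C) = 0.40 + 0.40 + 0.44 − 0.16 − 0.12 − 0.16 + 0.06 = 0.86
P(none) = 1 − 0.86 = 0.14

0.14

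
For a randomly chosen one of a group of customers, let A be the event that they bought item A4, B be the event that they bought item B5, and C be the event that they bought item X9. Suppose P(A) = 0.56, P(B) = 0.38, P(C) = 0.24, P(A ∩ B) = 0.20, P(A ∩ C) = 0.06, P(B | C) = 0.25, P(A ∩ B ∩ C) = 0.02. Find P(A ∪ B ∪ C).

0.88

P(B ∩ C) = P(C)·P(B|C) = 0.24 × 0.25 = 0.06
P(A ∪ B ∪ C) = 0.56 + 0.38 + 0.24 − 0.20 − 0.06 − 0.06 + 0.02 = 0.88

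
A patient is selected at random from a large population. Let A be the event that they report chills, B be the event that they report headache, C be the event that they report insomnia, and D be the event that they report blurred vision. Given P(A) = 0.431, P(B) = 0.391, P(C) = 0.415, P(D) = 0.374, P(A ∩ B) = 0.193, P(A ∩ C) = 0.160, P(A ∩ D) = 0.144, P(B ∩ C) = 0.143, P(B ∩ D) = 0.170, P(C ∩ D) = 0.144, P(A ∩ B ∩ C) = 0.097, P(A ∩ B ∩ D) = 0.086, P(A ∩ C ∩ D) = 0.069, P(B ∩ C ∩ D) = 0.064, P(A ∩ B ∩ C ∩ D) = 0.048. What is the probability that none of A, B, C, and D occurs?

P(A ∪ B ∪ C ∪ D) = 0.431 + 0.391 + 0.415 + 0.374 − 0.193 − 0.160 − 0.144 − 0.143 − 0.170 − 0.144 + 0.097 + 0.086 + 0.069 + 0.064 − 0.048 = 0.925
P(none) = 1 − 0.925 = 0.075

0.075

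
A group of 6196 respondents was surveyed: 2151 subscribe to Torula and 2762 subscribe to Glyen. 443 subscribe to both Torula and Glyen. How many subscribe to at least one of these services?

4470

N(≥1) = 2151 + 2762 − 443 = 4470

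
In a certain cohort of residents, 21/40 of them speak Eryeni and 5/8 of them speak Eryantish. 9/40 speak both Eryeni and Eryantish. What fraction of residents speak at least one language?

Inclusion–exclusion gives
P(≥1) = 21/40 + 5/8 − 9/40 = 37/40

37/40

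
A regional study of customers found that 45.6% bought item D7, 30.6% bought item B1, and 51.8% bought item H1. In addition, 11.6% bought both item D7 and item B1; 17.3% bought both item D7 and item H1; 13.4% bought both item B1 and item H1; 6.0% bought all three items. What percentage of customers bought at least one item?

91.7%

By inclusion–exclusion:
P(at least one) = 45.6 + 30.6 + 51.8 − 11.6 − 17.3 − 13.4 + 6.0 = 91.7%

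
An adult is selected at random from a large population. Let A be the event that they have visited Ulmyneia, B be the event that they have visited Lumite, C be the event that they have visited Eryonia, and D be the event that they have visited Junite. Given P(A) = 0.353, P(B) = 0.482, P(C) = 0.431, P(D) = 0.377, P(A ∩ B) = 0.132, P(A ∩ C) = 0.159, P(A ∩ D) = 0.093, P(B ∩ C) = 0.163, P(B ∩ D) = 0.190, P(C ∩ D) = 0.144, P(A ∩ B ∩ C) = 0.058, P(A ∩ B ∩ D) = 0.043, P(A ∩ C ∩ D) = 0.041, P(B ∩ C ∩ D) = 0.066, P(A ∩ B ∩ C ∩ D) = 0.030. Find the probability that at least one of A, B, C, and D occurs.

Using inclusion–exclusion:
P(A ∪ B ∪ C ∪ D) = 0.353 + 0.482 + 0.431 + 0.377 − 0.132 − 0.159 − 0.093 − 0.163 − 0.190 − 0.144 + 0.058 + 0.043 + 0.041 + 0.066 − 0.030 = 0.940

0.940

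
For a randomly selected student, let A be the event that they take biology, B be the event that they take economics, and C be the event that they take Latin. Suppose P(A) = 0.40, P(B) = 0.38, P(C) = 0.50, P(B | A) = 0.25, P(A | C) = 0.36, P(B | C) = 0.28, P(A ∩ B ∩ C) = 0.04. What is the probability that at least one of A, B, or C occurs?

0.90

P(A ∩ B) = P(A)·P(B|A) = 0.40 × 0.25 = 0.10
P(A ∩ C) = P(C)·P(A|C) = 0.50 × 0.36 = 0.18
P(B ∩ C) = P(C)·P(B|C) = 0.50 × 0.28 = 0.14
Using inclusion–exclusion:
P(A ∪ B ∪ C) = 0.40 + 0.38 + 0.50 − 0.10 − 0.18 − 0.14 + 0.04 = 0.90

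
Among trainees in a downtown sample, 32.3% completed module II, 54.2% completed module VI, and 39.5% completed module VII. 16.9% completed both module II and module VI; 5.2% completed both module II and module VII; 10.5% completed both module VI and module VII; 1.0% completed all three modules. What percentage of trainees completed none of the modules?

5.6%

P(at least one) = 32.3 + 54.2 + 39.5 − 16.9 − 5.2 − 10.5 + 1.0 = 94.4%
P(none) = 100% − 94.4% = 5.6%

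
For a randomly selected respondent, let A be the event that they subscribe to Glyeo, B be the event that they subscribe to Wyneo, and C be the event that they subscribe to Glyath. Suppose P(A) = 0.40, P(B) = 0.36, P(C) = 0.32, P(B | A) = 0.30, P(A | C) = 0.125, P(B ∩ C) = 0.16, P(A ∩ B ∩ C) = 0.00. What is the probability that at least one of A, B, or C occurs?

P(A ∩ B) = P(A)·P(B|A) = 0.40 × 0.30 = 0.12
P(A ∩ C) = P(C)·P(A|C) = 0.32 × 0.125 = 0.04
Inclusion–exclusion gives
P(A ∪ B ∪ C) = 0.40 + 0.36 + 0.32 − 0.12 − 0.04 − 0.16 + 0.00 = 0.76

0.76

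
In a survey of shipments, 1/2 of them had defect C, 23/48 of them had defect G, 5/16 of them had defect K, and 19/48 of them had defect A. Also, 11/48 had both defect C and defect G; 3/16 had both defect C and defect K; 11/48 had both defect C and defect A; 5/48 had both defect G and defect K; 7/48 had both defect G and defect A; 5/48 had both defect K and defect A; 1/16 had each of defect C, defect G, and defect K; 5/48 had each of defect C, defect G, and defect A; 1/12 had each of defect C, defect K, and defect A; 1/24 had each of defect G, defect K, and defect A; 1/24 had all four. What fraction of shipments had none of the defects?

1/16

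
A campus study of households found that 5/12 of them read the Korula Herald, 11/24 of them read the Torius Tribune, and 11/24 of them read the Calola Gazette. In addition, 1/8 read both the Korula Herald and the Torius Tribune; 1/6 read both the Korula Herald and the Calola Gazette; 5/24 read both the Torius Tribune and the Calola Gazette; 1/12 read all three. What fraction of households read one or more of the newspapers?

By inclusion–exclusion:
P(≥1) = 5/12 + 11/24 + 11/24 − 1/8 − 1/6 − 5/24 + 1/12 = 11/12

11/12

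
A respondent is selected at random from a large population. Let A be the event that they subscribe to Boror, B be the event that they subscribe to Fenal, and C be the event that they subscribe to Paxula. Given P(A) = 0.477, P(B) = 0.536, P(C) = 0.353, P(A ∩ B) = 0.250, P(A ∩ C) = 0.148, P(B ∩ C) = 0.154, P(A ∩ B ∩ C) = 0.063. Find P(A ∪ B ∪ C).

0.877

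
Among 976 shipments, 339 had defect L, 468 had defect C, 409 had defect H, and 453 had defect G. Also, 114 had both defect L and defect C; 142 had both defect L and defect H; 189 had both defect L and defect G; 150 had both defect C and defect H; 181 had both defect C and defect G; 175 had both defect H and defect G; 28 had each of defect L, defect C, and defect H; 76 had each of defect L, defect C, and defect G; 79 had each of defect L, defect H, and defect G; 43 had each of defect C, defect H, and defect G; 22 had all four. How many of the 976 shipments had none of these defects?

Apply inclusion-exclusion:
|at least one| = 339 + 468 + 409 + 453 − 114 − 142 − 189 − 150 − 181 − 175 + 28 + 76 + 79 + 43 − 22 = 922
None: 976 − 922 = 54

54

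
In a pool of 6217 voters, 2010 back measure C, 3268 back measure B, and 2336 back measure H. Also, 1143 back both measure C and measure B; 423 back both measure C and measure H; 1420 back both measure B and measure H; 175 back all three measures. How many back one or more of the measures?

|union| = 2010 + 3268 + 2336 − 1143 − 423 − 1420 + 175 = 4803

4803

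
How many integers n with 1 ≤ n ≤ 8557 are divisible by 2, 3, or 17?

5872

⌊8557/2⌋ + ⌊8557/3⌋ + ⌊8557/17⌋ − ⌊8557/6⌋ − ⌊8557/34⌋ − ⌊8557/51⌋ + ⌊8557/102⌋ = 4278 + 2852 + 503 − 1426 − 251 − 167 + 83 = 5872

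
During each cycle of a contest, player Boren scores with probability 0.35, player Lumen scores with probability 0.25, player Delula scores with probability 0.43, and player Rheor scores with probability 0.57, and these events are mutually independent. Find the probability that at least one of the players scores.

0.88051375

P(none) = (1 − 0.35) × (1 − 0.25) × (1 − 0.43) × (1 − 0.57) = 0.65 × 0.75 × 0.57 × 0.43 = 0.11948625
P(at least one) = 1 − 0.11948625 = 0.88051375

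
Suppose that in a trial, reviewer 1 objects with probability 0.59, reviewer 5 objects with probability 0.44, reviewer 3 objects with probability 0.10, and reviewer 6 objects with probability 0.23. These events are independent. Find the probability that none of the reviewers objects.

P(none) = (1 − 0.59) × (1 − 0.44) × (1 − 0.10) × (1 − 0.23) = 0.41 × 0.56 × 0.90 × 0.77 = 0.1591128

0.1591128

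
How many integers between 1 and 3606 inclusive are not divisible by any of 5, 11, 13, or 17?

2279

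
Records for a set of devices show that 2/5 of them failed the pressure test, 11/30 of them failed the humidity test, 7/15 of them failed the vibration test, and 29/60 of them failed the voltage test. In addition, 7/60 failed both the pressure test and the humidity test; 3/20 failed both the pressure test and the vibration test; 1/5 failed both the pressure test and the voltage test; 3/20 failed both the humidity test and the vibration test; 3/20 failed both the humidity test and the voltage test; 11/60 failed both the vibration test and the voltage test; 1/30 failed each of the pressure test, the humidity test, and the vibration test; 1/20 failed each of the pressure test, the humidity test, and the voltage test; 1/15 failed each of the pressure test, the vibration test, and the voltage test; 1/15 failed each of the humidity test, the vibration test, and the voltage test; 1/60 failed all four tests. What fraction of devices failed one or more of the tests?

Using inclusion–exclusion:
P(at least one) = 2/5 + 11/30 + 7/15 + 29/60 − 7/60 − 3/20 − 1/5 − 3/20 − 3/20 − 11/60 + 1/30 + 1/20 + 1/15 + 1/15 − 1/60 = 29/30

29/30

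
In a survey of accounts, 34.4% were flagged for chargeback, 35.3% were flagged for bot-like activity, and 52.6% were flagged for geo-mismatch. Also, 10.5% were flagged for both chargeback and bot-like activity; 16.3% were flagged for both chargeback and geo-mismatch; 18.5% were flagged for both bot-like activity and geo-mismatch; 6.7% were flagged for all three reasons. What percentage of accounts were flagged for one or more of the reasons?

83.7%

Apply inclusion-exclusion:
P(union) = 34.4 + 35.3 + 52.6 − 10.5 − 16.3 − 18.5 + 6.7 = 83.7%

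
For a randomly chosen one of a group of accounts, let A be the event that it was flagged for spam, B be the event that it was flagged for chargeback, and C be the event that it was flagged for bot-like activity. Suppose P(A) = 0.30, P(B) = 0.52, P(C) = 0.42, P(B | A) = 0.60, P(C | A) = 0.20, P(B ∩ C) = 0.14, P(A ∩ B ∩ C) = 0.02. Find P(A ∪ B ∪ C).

P(A ∩ B) = P(A)·P(B|A) = 0.30 × 0.60 = 0.18
P(A ∩ C) = P(A)·P(C|A) = 0.30 × 0.20 = 0.06
Inclusion–exclusion gives
P(A ∪ B ∪ C) = 0.30 + 0.52 + 0.42 − 0.18 − 0.06 − 0.14 + 0.02 = 0.88

0.88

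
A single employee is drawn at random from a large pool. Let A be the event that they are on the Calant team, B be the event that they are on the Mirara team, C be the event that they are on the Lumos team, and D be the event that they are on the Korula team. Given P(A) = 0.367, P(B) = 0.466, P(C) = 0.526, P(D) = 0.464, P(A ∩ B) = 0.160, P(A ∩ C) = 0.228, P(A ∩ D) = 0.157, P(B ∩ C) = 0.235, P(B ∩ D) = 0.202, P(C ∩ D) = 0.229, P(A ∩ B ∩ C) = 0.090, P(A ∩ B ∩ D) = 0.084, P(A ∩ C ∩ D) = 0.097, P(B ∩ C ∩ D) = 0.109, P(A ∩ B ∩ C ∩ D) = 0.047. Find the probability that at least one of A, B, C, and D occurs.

0.945

By inclusion–exclusion:
P(A ∪ B ∪ C ∪ D) = 0.367 + 0.466 + 0.526 + 0.464 − 0.160 − 0.228 − 0.157 − 0.235 − 0.202 − 0.229 + 0.090 + 0.084 + 0.097 + 0.109 − 0.047 = 0.945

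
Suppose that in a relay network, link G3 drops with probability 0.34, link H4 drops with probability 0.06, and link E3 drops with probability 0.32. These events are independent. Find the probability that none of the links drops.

P(none) = (1 − 0.34) × (1 − 0.06) × (1 − 0.32) = 0.66 × 0.94 × 0.68 = 0.421872

0.421872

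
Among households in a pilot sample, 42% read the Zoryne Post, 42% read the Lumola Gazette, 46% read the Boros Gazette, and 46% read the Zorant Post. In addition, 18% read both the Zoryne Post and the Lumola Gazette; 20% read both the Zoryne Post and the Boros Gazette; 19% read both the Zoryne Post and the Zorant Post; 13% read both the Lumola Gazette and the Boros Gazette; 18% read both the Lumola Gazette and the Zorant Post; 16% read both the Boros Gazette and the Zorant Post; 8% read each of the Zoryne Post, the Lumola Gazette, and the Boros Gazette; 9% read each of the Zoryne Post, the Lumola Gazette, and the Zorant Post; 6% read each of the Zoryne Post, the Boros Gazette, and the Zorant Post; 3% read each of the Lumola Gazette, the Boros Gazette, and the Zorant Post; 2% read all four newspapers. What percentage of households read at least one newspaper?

P(≥1) = 42 + 42 + 46 + 46 − 18 − 20 − 19 − 13 − 18 − 16 + 8 + 9 + 6 + 3 − 2 = 96%

96%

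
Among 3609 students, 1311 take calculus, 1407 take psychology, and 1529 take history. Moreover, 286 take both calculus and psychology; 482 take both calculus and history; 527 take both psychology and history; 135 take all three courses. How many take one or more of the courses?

3087

N(≥1) = 1311 + 1407 + 1529 − 286 − 482 − 527 + 135 = 3087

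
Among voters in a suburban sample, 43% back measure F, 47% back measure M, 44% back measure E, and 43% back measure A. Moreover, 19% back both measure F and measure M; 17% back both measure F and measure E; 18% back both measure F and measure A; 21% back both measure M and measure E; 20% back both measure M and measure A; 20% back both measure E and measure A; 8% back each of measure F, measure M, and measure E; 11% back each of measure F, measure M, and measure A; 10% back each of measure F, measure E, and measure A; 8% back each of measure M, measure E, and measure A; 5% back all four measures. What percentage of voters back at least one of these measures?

Apply inclusion-exclusion:
P(≥1) = 43 + 47 + 44 + 43 − 19 − 17 − 18 − 21 − 20 − 20 + 8 + 11 + 10 + 8 − 5 = 94%

94%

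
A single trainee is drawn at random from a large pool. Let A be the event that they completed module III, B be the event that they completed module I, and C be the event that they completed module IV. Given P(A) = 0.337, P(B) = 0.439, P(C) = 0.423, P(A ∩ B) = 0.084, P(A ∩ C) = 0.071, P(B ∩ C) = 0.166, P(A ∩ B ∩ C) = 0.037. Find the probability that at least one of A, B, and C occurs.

0.915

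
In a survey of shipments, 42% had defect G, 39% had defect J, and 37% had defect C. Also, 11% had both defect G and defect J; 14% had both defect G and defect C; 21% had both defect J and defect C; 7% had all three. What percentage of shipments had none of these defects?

21%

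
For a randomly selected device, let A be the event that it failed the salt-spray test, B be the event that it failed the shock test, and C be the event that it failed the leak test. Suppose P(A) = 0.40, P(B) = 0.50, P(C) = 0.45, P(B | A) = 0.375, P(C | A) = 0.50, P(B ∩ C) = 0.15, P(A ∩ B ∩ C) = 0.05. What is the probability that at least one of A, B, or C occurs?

0.90

P(A ∩ B) = P(A)·P(B|A) = 0.40 × 0.375 = 0.15
P(A ∩ C) = P(A)·P(C|A) = 0.40 × 0.50 = 0.20
P(A ∪ B ∪ C) = 0.40 + 0.50 + 0.45 − 0.15 − 0.20 − 0.15 + 0.05 = 0.90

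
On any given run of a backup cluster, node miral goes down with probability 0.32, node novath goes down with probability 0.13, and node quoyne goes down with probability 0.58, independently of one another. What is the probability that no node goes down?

P(none) = (1 − 0.32) × (1 − 0.13) × (1 − 0.58) = 0.68 × 0.87 × 0.42 = 0.248472

0.248472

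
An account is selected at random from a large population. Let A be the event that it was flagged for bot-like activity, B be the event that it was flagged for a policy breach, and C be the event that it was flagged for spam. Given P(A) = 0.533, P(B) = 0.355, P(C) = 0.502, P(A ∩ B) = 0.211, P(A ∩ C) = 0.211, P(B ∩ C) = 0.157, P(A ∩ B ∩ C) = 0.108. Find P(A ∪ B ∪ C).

P(A ∪ B ∪ C) = 0.533 + 0.355 + 0.502 − 0.211 − 0.211 − 0.157 + 0.108 = 0.919

0.919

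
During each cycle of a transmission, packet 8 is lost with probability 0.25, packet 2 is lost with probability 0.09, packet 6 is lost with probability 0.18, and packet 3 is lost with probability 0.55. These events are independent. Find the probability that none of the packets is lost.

0.2518425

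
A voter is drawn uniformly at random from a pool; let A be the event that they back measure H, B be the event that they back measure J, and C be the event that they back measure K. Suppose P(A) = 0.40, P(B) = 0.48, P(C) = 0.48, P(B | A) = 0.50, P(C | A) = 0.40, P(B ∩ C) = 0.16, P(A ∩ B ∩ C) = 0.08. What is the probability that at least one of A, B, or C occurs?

0.92

P(A ∩ B) = P(A)·P(B|A) = 0.40 × 0.50 = 0.20
P(A ∩ C) = P(A)·P(C|A) = 0.40 × 0.40 = 0.16
Inclusion–exclusion gives
P(A ∪ B ∪ C) = 0.40 + 0.48 + 0.48 − 0.20 − 0.16 − 0.16 + 0.08 = 0.92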